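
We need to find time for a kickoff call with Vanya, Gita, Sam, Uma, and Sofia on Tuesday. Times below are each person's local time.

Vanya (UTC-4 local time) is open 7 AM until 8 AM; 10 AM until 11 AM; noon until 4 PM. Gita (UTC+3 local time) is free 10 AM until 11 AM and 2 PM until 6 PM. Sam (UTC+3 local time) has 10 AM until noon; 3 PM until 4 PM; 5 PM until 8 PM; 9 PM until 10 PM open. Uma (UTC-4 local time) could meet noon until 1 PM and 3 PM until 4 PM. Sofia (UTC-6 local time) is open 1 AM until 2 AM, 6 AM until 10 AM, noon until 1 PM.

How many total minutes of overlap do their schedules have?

Vanya in UTC: 11:00-12:00, 14:00-15:00, 16:00-20:00 (add 4h to convert from UTC-4).
Gita in UTC: 07:00-08:00, 11:00-15:00 (subtract 3h to convert from UTC+3).
Sam in UTC: 07:00-09:00, 12:00-13:00, 14:00-17:00, 18:00-19:00 (subtract 3h to convert from UTC+3).
Uma in UTC: 16:00-17:00, 19:00-20:00 (add 4h to convert from UTC-4).
Sofia in UTC: 07:00-08:00, 12:00-16:00, 18:00-19:00 (add 6h to convert from UTC-6).
Vanya ∩ Gita: 11:00-12:00, 14:00-15:00.
Vanya ∩ Gita ∩ Sam: 14:00-15:00.
Vanya ∩ Gita ∩ Sam ∩ Uma: ∅.
Vanya ∩ Gita ∩ Sam ∩ Uma ∩ Sofia: ∅.
There is no time when everyone is free.
There is no common window, so the total is 0 minutes.

0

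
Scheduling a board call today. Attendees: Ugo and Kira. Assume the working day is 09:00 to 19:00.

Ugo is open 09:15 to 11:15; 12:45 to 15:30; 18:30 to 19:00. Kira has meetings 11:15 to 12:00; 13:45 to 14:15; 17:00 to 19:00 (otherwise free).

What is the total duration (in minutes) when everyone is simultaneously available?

255

Ugo free: 09:15-11:15, 12:45-15:30, 18:30-19:00.
Kira free: 09:00-11:15, 12:00-13:45, 14:15-17:00 (invert busy blocks within the working day).
Ugo ∩ Kira: 09:15-11:15, 12:45-13:45, 14:15-15:30.
Summing the common windows: 120 + 60 + 75 = 255 minutes.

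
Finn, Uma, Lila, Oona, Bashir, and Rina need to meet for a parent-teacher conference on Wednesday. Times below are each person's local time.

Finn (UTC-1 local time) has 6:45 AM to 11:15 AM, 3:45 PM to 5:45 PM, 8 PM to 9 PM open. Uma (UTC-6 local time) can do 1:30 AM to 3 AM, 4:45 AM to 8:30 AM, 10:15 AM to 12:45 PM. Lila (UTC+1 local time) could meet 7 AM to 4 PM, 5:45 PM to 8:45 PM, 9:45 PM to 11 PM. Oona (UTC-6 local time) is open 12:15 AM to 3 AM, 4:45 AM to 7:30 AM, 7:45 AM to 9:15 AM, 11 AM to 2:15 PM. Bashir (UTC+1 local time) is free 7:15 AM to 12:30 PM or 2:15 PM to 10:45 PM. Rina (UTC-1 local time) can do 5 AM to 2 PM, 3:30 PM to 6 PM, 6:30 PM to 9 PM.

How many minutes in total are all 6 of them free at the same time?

Finn in UTC: 07:45-12:15, 16:45-18:45, 21:00-22:00 (add 1h to convert from UTC-1).
Uma in UTC: 07:30-09:00, 10:45-14:30, 16:15-18:45 (add 6h to convert from UTC-6).
Lila in UTC: 06:00-15:00, 16:45-19:45, 20:45-22:00 (subtract 1h to convert from UTC+1).
Oona in UTC: 06:15-09:00, 10:45-13:30, 13:45-15:15, 17:00-20:15 (add 6h to convert from UTC-6).
Bashir in UTC: 06:15-11:30, 13:15-21:45 (subtract 1h to convert from UTC+1).
Rina in UTC: 06:00-15:00, 16:30-19:00, 19:30-22:00 (add 1h to convert from UTC-1).
Finn ∩ Uma: 07:45-09:00, 10:45-12:15, 16:45-18:45.
Finn ∩ Uma ∩ Lila: 07:45-09:00, 10:45-12:15, 16:45-18:45.
Finn ∩ Uma ∩ Lila ∩ Oona: 07:45-09:00, 10:45-12:15, 17:00-18:45.
Finn ∩ Uma ∩ Lila ∩ Oona ∩ Bashir: 07:45-09:00, 10:45-11:30, 17:00-18:45.
Finn ∩ Uma ∩ Lila ∩ Oona ∩ Bashir ∩ Rina: 07:45-09:00, 10:45-11:30, 17:00-18:45.
Summing the common windows: 75 + 45 + 105 = 225 minutes.

225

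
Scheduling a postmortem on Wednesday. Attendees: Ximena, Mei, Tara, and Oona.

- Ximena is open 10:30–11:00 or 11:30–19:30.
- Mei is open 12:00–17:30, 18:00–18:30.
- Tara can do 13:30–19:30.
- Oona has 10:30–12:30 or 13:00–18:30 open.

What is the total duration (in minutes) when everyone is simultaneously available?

270

Ximena ∩ Mei: 12:00-17:30, 18:00-18:30.
Ximena ∩ Mei ∩ Tara: 13:30-17:30, 18:00-18:30.
Ximena ∩ Mei ∩ Tara ∩ Oona: 13:30-17:30, 18:00-18:30.
Summing the common windows: 240 + 30 = 270 minutes.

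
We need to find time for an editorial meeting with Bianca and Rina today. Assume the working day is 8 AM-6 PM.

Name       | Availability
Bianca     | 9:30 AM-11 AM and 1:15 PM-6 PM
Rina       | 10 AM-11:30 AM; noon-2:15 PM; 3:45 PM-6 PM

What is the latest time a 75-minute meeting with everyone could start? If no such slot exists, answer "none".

16:45

Bianca ∩ Rina: 10:00-11:00, 13:15-14:15, 15:45-18:00.
The last common window of at least 75 minutes is 15:45-18:00; a 75-minute meeting can start as late as 16:45 and still end by 18:00.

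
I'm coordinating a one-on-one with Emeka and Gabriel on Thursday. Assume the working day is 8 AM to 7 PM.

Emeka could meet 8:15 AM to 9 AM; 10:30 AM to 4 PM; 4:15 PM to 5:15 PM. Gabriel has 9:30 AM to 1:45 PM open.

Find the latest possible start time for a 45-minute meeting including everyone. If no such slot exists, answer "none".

Emeka ∩ Gabriel: 10:30-13:45.
The last common window of at least 45 minutes is 10:30-13:45; a 45-minute meeting can start as late as 13:00 and still end by 13:45.

13:00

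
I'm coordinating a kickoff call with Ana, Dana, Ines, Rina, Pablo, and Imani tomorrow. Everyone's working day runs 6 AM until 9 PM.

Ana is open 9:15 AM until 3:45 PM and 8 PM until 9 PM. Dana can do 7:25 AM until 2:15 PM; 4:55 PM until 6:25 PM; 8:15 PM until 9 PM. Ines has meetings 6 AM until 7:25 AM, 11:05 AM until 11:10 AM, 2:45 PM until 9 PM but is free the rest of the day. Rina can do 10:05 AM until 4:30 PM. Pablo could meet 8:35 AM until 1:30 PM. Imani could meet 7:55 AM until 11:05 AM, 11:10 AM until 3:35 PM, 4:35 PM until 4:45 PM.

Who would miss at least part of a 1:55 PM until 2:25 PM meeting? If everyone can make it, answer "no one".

Ana free: 09:15-15:45, 20:00-21:00.
Dana free: 07:25-14:15, 16:55-18:25, 20:15-21:00.
Ines free: 07:25-11:05, 11:10-14:45 (invert busy blocks within the working day).
Rina free: 10:05-16:30.
Pablo free: 08:35-13:30.
Imani free: 07:55-11:05, 11:10-15:35, 16:35-16:45.
Ana: free for 13:55-14:25. Dana: not fully free for 13:55-14:25. Ines: free for 13:55-14:25. Rina: free for 13:55-14:25. Pablo: not fully free for 13:55-14:25. Imani: free for 13:55-14:25.

Dana, Pablo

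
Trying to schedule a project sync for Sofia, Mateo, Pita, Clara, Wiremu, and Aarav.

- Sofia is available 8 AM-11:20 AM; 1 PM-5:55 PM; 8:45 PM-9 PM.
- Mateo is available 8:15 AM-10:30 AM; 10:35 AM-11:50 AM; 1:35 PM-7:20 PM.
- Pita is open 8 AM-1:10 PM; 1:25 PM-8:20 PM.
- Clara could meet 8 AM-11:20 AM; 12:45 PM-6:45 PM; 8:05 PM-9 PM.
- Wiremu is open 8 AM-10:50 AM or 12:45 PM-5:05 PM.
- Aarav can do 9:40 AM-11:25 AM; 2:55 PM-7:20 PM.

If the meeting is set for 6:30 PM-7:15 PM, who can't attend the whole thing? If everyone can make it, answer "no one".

Sofia: not fully free for 18:30-19:15. Mateo: free for 18:30-19:15. Pita: free for 18:30-19:15. Clara: not fully free for 18:30-19:15. Wiremu: not fully free for 18:30-19:15. Aarav: free for 18:30-19:15.

Clara, Sofia, Wiremu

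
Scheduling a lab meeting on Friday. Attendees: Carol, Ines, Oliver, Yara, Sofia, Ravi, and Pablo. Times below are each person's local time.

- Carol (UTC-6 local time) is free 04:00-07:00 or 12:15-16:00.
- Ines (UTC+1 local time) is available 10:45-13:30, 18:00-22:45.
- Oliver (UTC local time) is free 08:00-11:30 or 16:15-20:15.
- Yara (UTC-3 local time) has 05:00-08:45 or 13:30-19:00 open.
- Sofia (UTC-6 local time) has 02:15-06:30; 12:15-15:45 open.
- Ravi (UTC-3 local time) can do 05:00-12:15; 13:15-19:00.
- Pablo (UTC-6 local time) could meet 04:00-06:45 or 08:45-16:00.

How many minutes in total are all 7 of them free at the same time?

Carol in UTC: 10:00-13:00, 18:15-22:00 (add 6h to convert from UTC-6).
Ines in UTC: 09:45-12:30, 17:00-21:45 (subtract 1h to convert from UTC+1).
Oliver in UTC: 08:00-11:30, 16:15-20:15.
Yara in UTC: 08:00-11:45, 16:30-22:00 (add 3h to convert from UTC-3).
Sofia in UTC: 08:15-12:30, 18:15-21:45 (add 6h to convert from UTC-6).
Ravi in UTC: 08:00-15:15, 16:15-22:00 (add 3h to convert from UTC-3).
Pablo in UTC: 10:00-12:45, 14:45-22:00 (add 6h to convert from UTC-6).
Carol ∩ Ines: 10:00-12:30, 18:15-21:45.
Carol ∩ Ines ∩ Oliver: 10:00-11:30, 18:15-20:15.
Carol ∩ Ines ∩ Oliver ∩ Yara: 10:00-11:30, 18:15-20:15.
Carol ∩ Ines ∩ Oliver ∩ Yara ∩ Sofia: 10:00-11:30, 18:15-20:15.
Carol ∩ Ines ∩ Oliver ∩ Yara ∩ Sofia ∩ Ravi: 10:00-11:30, 18:15-20:15.
Carol ∩ Ines ∩ Oliver ∩ Yara ∩ Sofia ∩ Ravi ∩ Pablo: 10:00-11:30, 18:15-20:15.
So the common availability across everyone is 10:00-11:30, 18:15-20:15.
Summing the common windows: 90 + 120 = 210 minutes.

210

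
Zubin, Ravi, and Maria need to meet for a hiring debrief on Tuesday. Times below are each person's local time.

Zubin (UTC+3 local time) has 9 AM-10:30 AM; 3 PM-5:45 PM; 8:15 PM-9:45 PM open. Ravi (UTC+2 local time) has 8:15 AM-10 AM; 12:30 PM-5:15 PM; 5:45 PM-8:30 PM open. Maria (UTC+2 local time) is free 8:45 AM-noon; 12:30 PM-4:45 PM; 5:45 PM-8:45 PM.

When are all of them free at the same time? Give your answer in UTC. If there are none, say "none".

Zubin in UTC: 06:00-07:30, 12:00-14:45, 17:15-18:45 (subtract 3h to convert from UTC+3).
Ravi in UTC: 06:15-08:00, 10:30-15:15, 15:45-18:30 (subtract 2h to convert from UTC+2).
Maria in UTC: 06:45-10:00, 10:30-14:45, 15:45-18:45 (subtract 2h to convert from UTC+2).
Zubin ∩ Ravi: 06:15-07:30, 12:00-14:45, 17:15-18:30.
Zubin ∩ Ravi ∩ Maria: 06:45-07:30, 12:00-14:45, 17:15-18:30.
Those are the intersection windows.

06:45-07:30, 12:00-14:45, 17:15-18:30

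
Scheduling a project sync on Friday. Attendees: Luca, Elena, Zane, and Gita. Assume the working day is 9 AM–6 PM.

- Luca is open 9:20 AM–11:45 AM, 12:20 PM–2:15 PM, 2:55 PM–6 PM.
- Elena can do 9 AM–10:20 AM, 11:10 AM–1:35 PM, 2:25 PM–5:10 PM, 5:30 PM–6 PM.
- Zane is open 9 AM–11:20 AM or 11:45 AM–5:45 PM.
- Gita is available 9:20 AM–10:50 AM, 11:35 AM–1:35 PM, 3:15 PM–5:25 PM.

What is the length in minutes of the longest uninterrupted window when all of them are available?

115

Luca ∩ Elena: 09:20-10:20, 11:10-11:45, 12:20-13:35, 14:55-17:10, 17:30-18:00.
Luca ∩ Elena ∩ Zane: 09:20-10:20, 11:10-11:20, 12:20-13:35, 14:55-17:10, 17:30-17:45.
Luca ∩ Elena ∩ Zane ∩ Gita: 09:20-10:20, 12:20-13:35, 15:15-17:10.
Those are the intersection windows.
The longest is 15:15-17:10 at 115 minutes.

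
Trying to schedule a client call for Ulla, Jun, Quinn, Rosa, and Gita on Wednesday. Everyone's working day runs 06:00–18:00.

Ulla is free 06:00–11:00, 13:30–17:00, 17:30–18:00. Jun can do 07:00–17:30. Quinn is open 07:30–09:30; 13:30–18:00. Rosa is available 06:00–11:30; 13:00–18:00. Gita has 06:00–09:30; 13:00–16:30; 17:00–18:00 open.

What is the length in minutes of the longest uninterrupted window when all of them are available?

Ulla ∩ Jun: 07:00-11:00, 13:30-17:00.
Ulla ∩ Jun ∩ Quinn: 07:30-09:30, 13:30-17:00.
Ulla ∩ Jun ∩ Quinn ∩ Rosa: 07:30-09:30, 13:30-17:00.
Ulla ∩ Jun ∩ Quinn ∩ Rosa ∩ Gita: 07:30-09:30, 13:30-16:30.
Those are the intersection windows.
The longest is 13:30-16:30 at 180 minutes.

180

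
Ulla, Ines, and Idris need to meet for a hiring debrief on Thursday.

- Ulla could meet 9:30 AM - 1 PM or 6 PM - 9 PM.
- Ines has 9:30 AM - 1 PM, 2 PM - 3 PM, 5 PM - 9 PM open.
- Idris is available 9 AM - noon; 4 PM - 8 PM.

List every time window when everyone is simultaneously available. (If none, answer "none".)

Ulla ∩ Ines: 09:30-13:00, 18:00-21:00.
Ulla ∩ Ines ∩ Idris: 09:30-12:00, 18:00-20:00.

09:30-12:00, 18:00-20:00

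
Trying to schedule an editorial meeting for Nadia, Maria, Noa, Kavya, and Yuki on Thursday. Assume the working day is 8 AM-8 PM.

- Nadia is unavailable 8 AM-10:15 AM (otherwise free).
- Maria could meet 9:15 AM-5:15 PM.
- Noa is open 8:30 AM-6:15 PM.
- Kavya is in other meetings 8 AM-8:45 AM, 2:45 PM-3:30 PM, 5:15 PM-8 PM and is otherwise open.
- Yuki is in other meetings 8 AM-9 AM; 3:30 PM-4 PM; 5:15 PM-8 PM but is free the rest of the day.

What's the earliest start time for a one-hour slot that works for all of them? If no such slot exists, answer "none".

Nadia free: 10:15-20:00 (invert busy blocks within the working day).
Maria free: 09:15-17:15.
Noa free: 08:30-18:15.
Kavya free: 08:45-14:45, 15:30-17:15 (invert busy blocks within the working day).
Yuki free: 09:00-15:30, 16:00-17:15 (invert busy blocks within the working day).
Nadia ∩ Maria: 10:15-17:15.
Nadia ∩ Maria ∩ Noa: 10:15-17:15.
Nadia ∩ Maria ∩ Noa ∩ Kavya: 10:15-14:45, 15:30-17:15.
Nadia ∩ Maria ∩ Noa ∩ Kavya ∩ Yuki: 10:15-14:45, 16:00-17:15.
Those are the intersection windows.
The first common window of at least 60 minutes is 10:15-14:45, so the earliest start is 10:15.

10:15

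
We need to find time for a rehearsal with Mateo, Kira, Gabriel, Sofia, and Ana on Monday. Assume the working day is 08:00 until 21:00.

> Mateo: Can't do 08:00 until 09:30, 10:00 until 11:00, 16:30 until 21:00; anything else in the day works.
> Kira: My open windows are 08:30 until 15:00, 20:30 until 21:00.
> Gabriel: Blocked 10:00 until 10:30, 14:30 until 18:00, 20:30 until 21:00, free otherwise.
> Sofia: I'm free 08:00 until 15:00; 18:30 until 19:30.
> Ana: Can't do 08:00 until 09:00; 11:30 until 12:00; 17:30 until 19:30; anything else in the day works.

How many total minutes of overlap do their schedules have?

Mateo free: 09:30-10:00, 11:00-16:30 (invert busy blocks within the working day).
Kira free: 08:30-15:00, 20:30-21:00.
Gabriel free: 08:00-10:00, 10:30-14:30, 18:00-20:30 (invert busy blocks within the working day).
Sofia free: 08:00-15:00, 18:30-19:30.
Ana free: 09:00-11:30, 12:00-17:30, 19:30-21:00 (invert busy blocks within the working day).
Mateo ∩ Kira: 09:30-10:00, 11:00-15:00.
Mateo ∩ Kira ∩ Gabriel: 09:30-10:00, 11:00-14:30.
Mateo ∩ Kira ∩ Gabriel ∩ Sofia: 09:30-10:00, 11:00-14:30.
Mateo ∩ Kira ∩ Gabriel ∩ Sofia ∩ Ana: 09:30-10:00, 11:00-11:30, 12:00-14:30.
Summing the common windows: 30 + 30 + 150 = 210 minutes.

210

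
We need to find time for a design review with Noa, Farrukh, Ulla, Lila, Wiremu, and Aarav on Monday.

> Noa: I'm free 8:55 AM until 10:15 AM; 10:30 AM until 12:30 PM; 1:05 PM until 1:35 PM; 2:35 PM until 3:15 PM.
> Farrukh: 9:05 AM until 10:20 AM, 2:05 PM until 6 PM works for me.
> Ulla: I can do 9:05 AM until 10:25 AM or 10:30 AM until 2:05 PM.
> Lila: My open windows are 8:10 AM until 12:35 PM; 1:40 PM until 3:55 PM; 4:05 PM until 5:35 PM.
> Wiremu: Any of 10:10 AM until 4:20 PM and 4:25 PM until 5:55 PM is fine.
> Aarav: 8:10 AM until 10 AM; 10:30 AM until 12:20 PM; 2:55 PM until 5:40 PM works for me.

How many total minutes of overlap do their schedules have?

0

Noa ∩ Farrukh: 09:05-10:15, 14:35-15:15.
Noa ∩ Farrukh ∩ Ulla: 09:05-10:15.
Noa ∩ Farrukh ∩ Ulla ∩ Lila: 09:05-10:15.
Noa ∩ Farrukh ∩ Ulla ∩ Lila ∩ Wiremu: 10:10-10:15.
Noa ∩ Farrukh ∩ Ulla ∩ Lila ∩ Wiremu ∩ Aarav: ∅.
There is no time when everyone is free.
There is no common window, so the total is 0 minutes.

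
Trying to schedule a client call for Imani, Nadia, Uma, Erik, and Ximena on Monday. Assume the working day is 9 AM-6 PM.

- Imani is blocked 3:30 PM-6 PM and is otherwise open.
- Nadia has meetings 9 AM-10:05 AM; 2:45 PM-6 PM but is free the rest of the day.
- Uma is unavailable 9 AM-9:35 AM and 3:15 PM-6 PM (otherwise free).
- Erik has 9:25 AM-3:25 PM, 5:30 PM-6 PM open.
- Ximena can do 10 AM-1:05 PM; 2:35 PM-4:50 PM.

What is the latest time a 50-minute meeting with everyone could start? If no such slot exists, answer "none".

Imani free: 09:00-15:30 (invert busy blocks within the working day).
Nadia free: 10:05-14:45 (invert busy blocks within the working day).
Uma free: 09:35-15:15 (invert busy blocks within the working day).
Erik free: 09:25-15:25, 17:30-18:00.
Ximena free: 10:00-13:05, 14:35-16:50.
Imani ∩ Nadia: 10:05-14:45.
Imani ∩ Nadia ∩ Uma: 10:05-14:45.
Imani ∩ Nadia ∩ Uma ∩ Erik: 10:05-14:45.
Imani ∩ Nadia ∩ Uma ∩ Erik ∩ Ximena: 10:05-13:05, 14:35-14:45.
So the common availability across everyone is 10:05-13:05, 14:35-14:45.
The last common window of at least 50 minutes is 10:05-13:05; a 50-minute meeting can start as late as 12:15 and still end by 13:05.

12:15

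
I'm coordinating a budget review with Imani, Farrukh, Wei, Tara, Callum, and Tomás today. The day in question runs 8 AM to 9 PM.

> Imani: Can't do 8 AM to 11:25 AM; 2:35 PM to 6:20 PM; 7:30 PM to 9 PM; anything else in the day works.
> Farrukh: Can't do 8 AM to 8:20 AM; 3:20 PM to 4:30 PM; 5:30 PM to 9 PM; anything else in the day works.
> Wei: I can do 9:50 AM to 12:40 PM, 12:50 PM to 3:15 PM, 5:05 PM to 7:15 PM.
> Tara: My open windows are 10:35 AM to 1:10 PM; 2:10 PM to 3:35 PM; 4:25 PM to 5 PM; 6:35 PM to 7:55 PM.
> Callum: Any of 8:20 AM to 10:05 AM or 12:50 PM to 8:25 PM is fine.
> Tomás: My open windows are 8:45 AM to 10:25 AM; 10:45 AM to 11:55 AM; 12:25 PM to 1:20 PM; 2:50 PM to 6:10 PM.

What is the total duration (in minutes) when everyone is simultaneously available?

Imani free: 11:25-14:35, 18:20-19:30 (invert busy blocks within the working day).
Farrukh free: 08:20-15:20, 16:30-17:30 (invert busy blocks within the working day).
Wei free: 09:50-12:40, 12:50-15:15, 17:05-19:15.
Tara free: 10:35-13:10, 14:10-15:35, 16:25-17:00, 18:35-19:55.
Callum free: 08:20-10:05, 12:50-20:25.
Tomás free: 08:45-10:25, 10:45-11:55, 12:25-13:20, 14:50-18:10.
Imani ∩ Farrukh: 11:25-14:35.
Imani ∩ Farrukh ∩ Wei: 11:25-12:40, 12:50-14:35.
Imani ∩ Farrukh ∩ Wei ∩ Tara: 11:25-12:40, 12:50-13:10, 14:10-14:35.
Imani ∩ Farrukh ∩ Wei ∩ Tara ∩ Callum: 12:50-13:10, 14:10-14:35.
Imani ∩ Farrukh ∩ Wei ∩ Tara ∩ Callum ∩ Tomás: 12:50-13:10.
Those are the intersection windows.
That's a single block of 20 minutes.

20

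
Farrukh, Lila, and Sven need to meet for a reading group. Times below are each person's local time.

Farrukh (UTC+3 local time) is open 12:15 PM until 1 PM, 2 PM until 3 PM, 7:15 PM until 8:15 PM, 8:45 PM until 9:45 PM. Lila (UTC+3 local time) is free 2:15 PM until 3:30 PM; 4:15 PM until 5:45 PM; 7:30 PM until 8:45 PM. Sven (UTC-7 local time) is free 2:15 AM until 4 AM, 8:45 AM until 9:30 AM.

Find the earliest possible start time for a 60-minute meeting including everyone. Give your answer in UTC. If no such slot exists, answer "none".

Farrukh in UTC: 09:15-10:00, 11:00-12:00, 16:15-17:15, 17:45-18:45 (subtract 3h to convert from UTC+3).
Lila in UTC: 11:15-12:30, 13:15-14:45, 16:30-17:45 (subtract 3h to convert from UTC+3).
Sven in UTC: 09:15-11:00, 15:45-16:30 (add 7h to convert from UTC-7).
Farrukh ∩ Lila: 11:15-12:00, 16:30-17:15.
Farrukh ∩ Lila ∩ Sven: ∅.
There is no time when everyone is free.
No common window is at least 60 minutes long.

none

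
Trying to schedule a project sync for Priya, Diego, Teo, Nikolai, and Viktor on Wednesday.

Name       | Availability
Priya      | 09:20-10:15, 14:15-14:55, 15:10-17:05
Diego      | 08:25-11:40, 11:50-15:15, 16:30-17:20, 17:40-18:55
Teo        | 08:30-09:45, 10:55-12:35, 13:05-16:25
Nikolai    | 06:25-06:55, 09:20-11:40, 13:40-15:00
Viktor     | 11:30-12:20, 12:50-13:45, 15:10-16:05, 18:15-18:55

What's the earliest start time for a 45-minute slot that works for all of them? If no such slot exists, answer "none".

Priya ∩ Diego: 09:20-10:15, 14:15-14:55, 15:10-15:15, 16:30-17:05.
Priya ∩ Diego ∩ Teo: 09:20-09:45, 14:15-14:55, 15:10-15:15.
Priya ∩ Diego ∩ Teo ∩ Nikolai: 09:20-09:45, 14:15-14:55.
Priya ∩ Diego ∩ Teo ∩ Nikolai ∩ Viktor: ∅.
There is no time when everyone is free.
No common window is at least 45 minutes long.

none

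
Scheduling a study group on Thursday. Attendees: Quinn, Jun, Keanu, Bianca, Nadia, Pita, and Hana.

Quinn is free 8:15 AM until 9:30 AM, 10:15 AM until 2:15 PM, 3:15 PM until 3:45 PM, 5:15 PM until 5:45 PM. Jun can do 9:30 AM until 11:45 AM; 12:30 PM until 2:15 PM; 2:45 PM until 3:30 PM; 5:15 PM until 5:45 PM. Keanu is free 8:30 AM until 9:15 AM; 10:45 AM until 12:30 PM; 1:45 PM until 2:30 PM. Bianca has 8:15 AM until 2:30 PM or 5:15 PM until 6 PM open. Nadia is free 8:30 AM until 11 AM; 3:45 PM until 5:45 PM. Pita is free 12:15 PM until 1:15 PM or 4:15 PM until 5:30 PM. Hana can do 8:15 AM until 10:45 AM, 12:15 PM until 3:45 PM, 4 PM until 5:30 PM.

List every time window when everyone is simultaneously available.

Quinn ∩ Jun: 10:15-11:45, 12:30-14:15, 15:15-15:30, 17:15-17:45.
Quinn ∩ Jun ∩ Keanu: 10:45-11:45, 13:45-14:15.
Quinn ∩ Jun ∩ Keanu ∩ Bianca: 10:45-11:45, 13:45-14:15.
Quinn ∩ Jun ∩ Keanu ∩ Bianca ∩ Nadia: 10:45-11:00.
Quinn ∩ Jun ∩ Keanu ∩ Bianca ∩ Nadia ∩ Pita: ∅.
Quinn ∩ Jun ∩ Keanu ∩ Bianca ∩ Nadia ∩ Pita ∩ Hana: ∅.
There is no time when everyone is free.

none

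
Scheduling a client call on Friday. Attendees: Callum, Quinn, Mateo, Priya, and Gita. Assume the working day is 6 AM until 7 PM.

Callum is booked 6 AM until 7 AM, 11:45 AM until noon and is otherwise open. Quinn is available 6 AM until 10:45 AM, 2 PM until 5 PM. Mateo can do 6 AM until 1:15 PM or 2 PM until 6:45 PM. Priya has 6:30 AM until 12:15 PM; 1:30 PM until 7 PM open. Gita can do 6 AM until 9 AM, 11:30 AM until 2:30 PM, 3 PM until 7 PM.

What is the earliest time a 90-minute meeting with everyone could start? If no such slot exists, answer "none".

Callum free: 07:00-11:45, 12:00-19:00 (invert busy blocks within the working day).
Quinn free: 06:00-10:45, 14:00-17:00.
Mateo free: 06:00-13:15, 14:00-18:45.
Priya free: 06:30-12:15, 13:30-19:00.
Gita free: 06:00-09:00, 11:30-14:30, 15:00-19:00.
Callum ∩ Quinn: 07:00-10:45, 14:00-17:00.
Callum ∩ Quinn ∩ Mateo: 07:00-10:45, 14:00-17:00.
Callum ∩ Quinn ∩ Mateo ∩ Priya: 07:00-10:45, 14:00-17:00.
Callum ∩ Quinn ∩ Mateo ∩ Priya ∩ Gita: 07:00-09:00, 14:00-14:30, 15:00-17:00.
The first common window of at least 90 minutes is 07:00-09:00, so the earliest start is 07:00.

07:00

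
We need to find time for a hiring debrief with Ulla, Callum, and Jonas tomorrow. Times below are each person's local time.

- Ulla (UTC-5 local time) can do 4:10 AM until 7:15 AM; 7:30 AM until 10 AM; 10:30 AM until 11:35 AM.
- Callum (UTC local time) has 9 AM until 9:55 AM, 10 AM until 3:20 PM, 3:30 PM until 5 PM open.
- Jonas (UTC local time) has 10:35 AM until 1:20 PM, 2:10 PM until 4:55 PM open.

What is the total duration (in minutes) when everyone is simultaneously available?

Ulla in UTC: 09:10-12:15, 12:30-15:00, 15:30-16:35 (add 5h to convert from UTC-5).
Callum in UTC: 09:00-09:55, 10:00-15:20, 15:30-17:00.
Jonas in UTC: 10:35-13:20, 14:10-16:55.
Ulla ∩ Callum: 09:10-09:55, 10:00-12:15, 12:30-15:00, 15:30-16:35.
Ulla ∩ Callum ∩ Jonas: 10:35-12:15, 12:30-13:20, 14:10-15:00, 15:30-16:35.
So the common availability across everyone is 10:35-12:15, 12:30-13:20, 14:10-15:00, 15:30-16:35.
Summing the common windows: 100 + 50 + 50 + 65 = 265 minutes.

265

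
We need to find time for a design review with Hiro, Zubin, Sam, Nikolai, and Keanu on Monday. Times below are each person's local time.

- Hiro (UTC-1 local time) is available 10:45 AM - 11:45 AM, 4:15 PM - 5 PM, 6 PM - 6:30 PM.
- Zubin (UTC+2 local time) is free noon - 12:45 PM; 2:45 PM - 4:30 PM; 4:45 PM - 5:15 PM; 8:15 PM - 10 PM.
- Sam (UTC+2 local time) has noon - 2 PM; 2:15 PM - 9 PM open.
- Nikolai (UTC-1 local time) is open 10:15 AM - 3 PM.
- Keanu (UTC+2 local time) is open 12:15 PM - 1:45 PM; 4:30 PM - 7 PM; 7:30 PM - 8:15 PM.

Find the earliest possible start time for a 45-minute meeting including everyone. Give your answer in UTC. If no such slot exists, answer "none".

none

Hiro in UTC: 11:45-12:45, 17:15-18:00, 19:00-19:30 (add 1h to convert from UTC-1).
Zubin in UTC: 10:00-10:45, 12:45-14:30, 14:45-15:15, 18:15-20:00 (subtract 2h to convert from UTC+2).
Sam in UTC: 10:00-12:00, 12:15-19:00 (subtract 2h to convert from UTC+2).
Nikolai in UTC: 11:15-16:00 (add 1h to convert from UTC-1).
Keanu in UTC: 10:15-11:45, 14:30-17:00, 17:30-18:15 (subtract 2h to convert from UTC+2).
Hiro ∩ Zubin: 19:00-19:30.
Hiro ∩ Zubin ∩ Sam: ∅.
Hiro ∩ Zubin ∩ Sam ∩ Nikolai: ∅.
Hiro ∩ Zubin ∩ Sam ∩ Nikolai ∩ Keanu: ∅.
There is no time when everyone is free.
No common window is at least 45 minutes long.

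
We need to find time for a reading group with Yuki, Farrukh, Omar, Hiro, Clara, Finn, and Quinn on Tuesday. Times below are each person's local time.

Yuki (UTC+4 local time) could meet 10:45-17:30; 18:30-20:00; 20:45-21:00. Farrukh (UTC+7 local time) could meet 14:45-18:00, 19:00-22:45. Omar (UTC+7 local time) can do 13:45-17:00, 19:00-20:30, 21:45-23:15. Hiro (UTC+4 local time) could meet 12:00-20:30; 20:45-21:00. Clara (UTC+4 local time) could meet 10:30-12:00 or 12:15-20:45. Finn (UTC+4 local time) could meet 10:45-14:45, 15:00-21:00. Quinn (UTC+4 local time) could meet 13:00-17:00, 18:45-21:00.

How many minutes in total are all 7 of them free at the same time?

Yuki in UTC: 06:45-13:30, 14:30-16:00, 16:45-17:00 (subtract 4h to convert from UTC+4).
Farrukh in UTC: 07:45-11:00, 12:00-15:45 (subtract 7h to convert from UTC+7).
Omar in UTC: 06:45-10:00, 12:00-13:30, 14:45-16:15 (subtract 7h to convert from UTC+7).
Hiro in UTC: 08:00-16:30, 16:45-17:00 (subtract 4h to convert from UTC+4).
Clara in UTC: 06:30-08:00, 08:15-16:45 (subtract 4h to convert from UTC+4).
Finn in UTC: 06:45-10:45, 11:00-17:00 (subtract 4h to convert from UTC+4).
Quinn in UTC: 09:00-13:00, 14:45-17:00 (subtract 4h to convert from UTC+4).
Yuki ∩ Farrukh: 07:45-11:00, 12:00-13:30, 14:30-15:45.
Yuki ∩ Farrukh ∩ Omar: 07:45-10:00, 12:00-13:30, 14:45-15:45.
Yuki ∩ Farrukh ∩ Omar ∩ Hiro: 08:00-10:00, 12:00-13:30, 14:45-15:45.
Yuki ∩ Farrukh ∩ Omar ∩ Hiro ∩ Clara: 08:15-10:00, 12:00-13:30, 14:45-15:45.
Yuki ∩ Farrukh ∩ Omar ∩ Hiro ∩ Clara ∩ Finn: 08:15-10:00, 12:00-13:30, 14:45-15:45.
Yuki ∩ Farrukh ∩ Omar ∩ Hiro ∩ Clara ∩ Finn ∩ Quinn: 09:00-10:00, 12:00-13:00, 14:45-15:45.
Summing the common windows: 60 + 60 + 60 = 180 minutes.

180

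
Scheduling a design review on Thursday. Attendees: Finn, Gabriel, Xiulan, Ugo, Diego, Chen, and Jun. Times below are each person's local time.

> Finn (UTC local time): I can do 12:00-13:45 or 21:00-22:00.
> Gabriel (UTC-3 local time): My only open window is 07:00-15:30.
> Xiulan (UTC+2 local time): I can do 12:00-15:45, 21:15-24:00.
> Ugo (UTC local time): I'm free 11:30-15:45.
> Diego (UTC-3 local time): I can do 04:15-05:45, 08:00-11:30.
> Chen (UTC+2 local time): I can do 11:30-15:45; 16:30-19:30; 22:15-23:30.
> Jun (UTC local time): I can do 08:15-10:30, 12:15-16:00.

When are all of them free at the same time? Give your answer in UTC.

Finn in UTC: 12:00-13:45, 21:00-22:00.
Gabriel in UTC: 10:00-18:30 (add 3h to convert from UTC-3).
Xiulan in UTC: 10:00-13:45, 19:15-22:00 (subtract 2h to convert from UTC+2).
Ugo in UTC: 11:30-15:45.
Diego in UTC: 07:15-08:45, 11:00-14:30 (add 3h to convert from UTC-3).
Chen in UTC: 09:30-13:45, 14:30-17:30, 20:15-21:30 (subtract 2h to convert from UTC+2).
Jun in UTC: 08:15-10:30, 12:15-16:00.
Finn ∩ Gabriel: 12:00-13:45.
Finn ∩ Gabriel ∩ Xiulan: 12:00-13:45.
Finn ∩ Gabriel ∩ Xiulan ∩ Ugo: 12:00-13:45.
Finn ∩ Gabriel ∩ Xiulan ∩ Ugo ∩ Diego: 12:00-13:45.
Finn ∩ Gabriel ∩ Xiulan ∩ Ugo ∩ Diego ∩ Chen: 12:00-13:45.
Finn ∩ Gabriel ∩ Xiulan ∩ Ugo ∩ Diego ∩ Chen ∩ Jun: 12:15-13:45.

12:15-13:45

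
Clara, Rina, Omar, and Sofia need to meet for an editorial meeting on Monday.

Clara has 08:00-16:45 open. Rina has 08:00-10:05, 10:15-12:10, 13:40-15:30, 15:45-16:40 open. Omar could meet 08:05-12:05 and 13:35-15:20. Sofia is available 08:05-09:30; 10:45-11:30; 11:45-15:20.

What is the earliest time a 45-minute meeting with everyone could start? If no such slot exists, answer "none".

Clara ∩ Rina: 08:00-10:05, 10:15-12:10, 13:40-15:30, 15:45-16:40.
Clara ∩ Rina ∩ Omar: 08:05-10:05, 10:15-12:05, 13:40-15:20.
Clara ∩ Rina ∩ Omar ∩ Sofia: 08:05-09:30, 10:45-11:30, 11:45-12:05, 13:40-15:20.
The first common window of at least 45 minutes is 08:05-09:30, so the earliest start is 08:05.

08:05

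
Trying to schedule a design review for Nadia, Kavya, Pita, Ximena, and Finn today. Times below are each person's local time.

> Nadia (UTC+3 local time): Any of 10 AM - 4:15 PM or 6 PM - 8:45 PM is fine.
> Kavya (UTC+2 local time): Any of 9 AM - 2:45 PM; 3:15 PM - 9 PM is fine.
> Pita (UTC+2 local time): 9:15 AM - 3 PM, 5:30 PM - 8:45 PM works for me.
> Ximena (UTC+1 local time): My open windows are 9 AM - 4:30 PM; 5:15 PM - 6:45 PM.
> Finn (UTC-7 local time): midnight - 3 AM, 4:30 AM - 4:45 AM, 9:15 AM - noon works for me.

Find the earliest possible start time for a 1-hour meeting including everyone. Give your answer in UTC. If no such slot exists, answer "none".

Nadia in UTC: 07:00-13:15, 15:00-17:45 (subtract 3h to convert from UTC+3).
Kavya in UTC: 07:00-12:45, 13:15-19:00 (subtract 2h to convert from UTC+2).
Pita in UTC: 07:15-13:00, 15:30-18:45 (subtract 2h to convert from UTC+2).
Ximena in UTC: 08:00-15:30, 16:15-17:45 (subtract 1h to convert from UTC+1).
Finn in UTC: 07:00-10:00, 11:30-11:45, 16:15-19:00 (add 7h to convert from UTC-7).
Nadia ∩ Kavya: 07:00-12:45, 15:00-17:45.
Nadia ∩ Kavya ∩ Pita: 07:15-12:45, 15:30-17:45.
Nadia ∩ Kavya ∩ Pita ∩ Ximena: 08:00-12:45, 16:15-17:45.
Nadia ∩ Kavya ∩ Pita ∩ Ximena ∩ Finn: 08:00-10:00, 11:30-11:45, 16:15-17:45.
The first common window of at least 60 minutes is 08:00-10:00, so the earliest start is 08:00.

08:00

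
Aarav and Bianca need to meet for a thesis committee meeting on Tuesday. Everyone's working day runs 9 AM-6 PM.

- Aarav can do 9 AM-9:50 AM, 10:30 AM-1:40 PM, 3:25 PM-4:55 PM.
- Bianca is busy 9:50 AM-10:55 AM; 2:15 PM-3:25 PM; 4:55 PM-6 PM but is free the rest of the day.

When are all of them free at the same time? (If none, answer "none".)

09:00-09:50, 10:55-13:40, 15:25-16:55

Aarav free: 09:00-09:50, 10:30-13:40, 15:25-16:55.
Bianca free: 09:00-09:50, 10:55-14:15, 15:25-16:55 (invert busy blocks within the working day).
Aarav ∩ Bianca: 09:00-09:50, 10:55-13:40, 15:25-16:55.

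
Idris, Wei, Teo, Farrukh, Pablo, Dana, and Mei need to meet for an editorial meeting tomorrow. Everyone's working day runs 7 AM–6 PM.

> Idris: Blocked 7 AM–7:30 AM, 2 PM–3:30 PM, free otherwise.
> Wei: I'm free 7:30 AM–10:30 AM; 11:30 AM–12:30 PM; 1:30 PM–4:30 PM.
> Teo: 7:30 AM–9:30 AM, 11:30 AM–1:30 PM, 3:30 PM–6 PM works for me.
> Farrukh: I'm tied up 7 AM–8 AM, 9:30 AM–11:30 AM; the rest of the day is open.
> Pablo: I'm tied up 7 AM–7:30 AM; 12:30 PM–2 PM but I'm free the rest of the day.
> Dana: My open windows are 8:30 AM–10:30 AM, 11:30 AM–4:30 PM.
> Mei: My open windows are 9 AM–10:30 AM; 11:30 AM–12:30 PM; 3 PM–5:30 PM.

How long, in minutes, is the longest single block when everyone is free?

Idris free: 07:30-14:00, 15:30-18:00 (invert busy blocks within the working day).
Wei free: 07:30-10:30, 11:30-12:30, 13:30-16:30.
Teo free: 07:30-09:30, 11:30-13:30, 15:30-18:00.
Farrukh free: 08:00-09:30, 11:30-18:00 (invert busy blocks within the working day).
Pablo free: 07:30-12:30, 14:00-18:00 (invert busy blocks within the working day).
Dana free: 08:30-10:30, 11:30-16:30.
Mei free: 09:00-10:30, 11:30-12:30, 15:00-17:30.
Idris ∩ Wei: 07:30-10:30, 11:30-12:30, 13:30-14:00, 15:30-16:30.
Idris ∩ Wei ∩ Teo: 07:30-09:30, 11:30-12:30, 15:30-16:30.
Idris ∩ Wei ∩ Teo ∩ Farrukh: 08:00-09:30, 11:30-12:30, 15:30-16:30.
Idris ∩ Wei ∩ Teo ∩ Farrukh ∩ Pablo: 08:00-09:30, 11:30-12:30, 15:30-16:30.
Idris ∩ Wei ∩ Teo ∩ Farrukh ∩ Pablo ∩ Dana: 08:30-09:30, 11:30-12:30, 15:30-16:30.
Idris ∩ Wei ∩ Teo ∩ Farrukh ∩ Pablo ∩ Dana ∩ Mei: 09:00-09:30, 11:30-12:30, 15:30-16:30.
The longest is 11:30-12:30 at 60 minutes.

60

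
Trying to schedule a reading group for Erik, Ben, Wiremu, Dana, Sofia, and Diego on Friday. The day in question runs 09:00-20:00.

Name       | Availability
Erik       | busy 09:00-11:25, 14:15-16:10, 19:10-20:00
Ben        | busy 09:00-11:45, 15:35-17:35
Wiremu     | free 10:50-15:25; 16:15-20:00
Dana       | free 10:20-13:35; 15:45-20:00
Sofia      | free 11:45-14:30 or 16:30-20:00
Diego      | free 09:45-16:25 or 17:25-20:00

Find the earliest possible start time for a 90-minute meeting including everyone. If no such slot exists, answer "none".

11:45

Erik free: 11:25-14:15, 16:10-19:10 (invert busy blocks within the working day).
Ben free: 11:45-15:35, 17:35-20:00 (invert busy blocks within the working day).
Wiremu free: 10:50-15:25, 16:15-20:00.
Dana free: 10:20-13:35, 15:45-20:00.
Sofia free: 11:45-14:30, 16:30-20:00.
Diego free: 09:45-16:25, 17:25-20:00.
Erik ∩ Ben: 11:45-14:15, 17:35-19:10.
Erik ∩ Ben ∩ Wiremu: 11:45-14:15, 17:35-19:10.
Erik ∩ Ben ∩ Wiremu ∩ Dana: 11:45-13:35, 17:35-19:10.
Erik ∩ Ben ∩ Wiremu ∩ Dana ∩ Sofia: 11:45-13:35, 17:35-19:10.
Erik ∩ Ben ∩ Wiremu ∩ Dana ∩ Sofia ∩ Diego: 11:45-13:35, 17:35-19:10.
So the common availability across everyone is 11:45-13:35, 17:35-19:10.
The first common window of at least 90 minutes is 11:45-13:35, so the earliest start is 11:45.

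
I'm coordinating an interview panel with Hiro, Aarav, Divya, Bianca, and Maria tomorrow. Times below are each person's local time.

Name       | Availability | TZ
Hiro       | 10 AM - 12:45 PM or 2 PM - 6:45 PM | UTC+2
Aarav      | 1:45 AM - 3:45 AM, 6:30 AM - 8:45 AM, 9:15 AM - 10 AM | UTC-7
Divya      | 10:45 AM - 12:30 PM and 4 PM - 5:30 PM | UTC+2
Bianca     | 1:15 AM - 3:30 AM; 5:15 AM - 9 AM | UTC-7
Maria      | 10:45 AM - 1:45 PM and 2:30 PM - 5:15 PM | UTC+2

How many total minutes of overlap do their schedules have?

180

Hiro in UTC: 08:00-10:45, 12:00-16:45 (subtract 2h to convert from UTC+2).
Aarav in UTC: 08:45-10:45, 13:30-15:45, 16:15-17:00 (add 7h to convert from UTC-7).
Divya in UTC: 08:45-10:30, 14:00-15:30 (subtract 2h to convert from UTC+2).
Bianca in UTC: 08:15-10:30, 12:15-16:00 (add 7h to convert from UTC-7).
Maria in UTC: 08:45-11:45, 12:30-15:15 (subtract 2h to convert from UTC+2).
Hiro ∩ Aarav: 08:45-10:45, 13:30-15:45, 16:15-16:45.
Hiro ∩ Aarav ∩ Divya: 08:45-10:30, 14:00-15:30.
Hiro ∩ Aarav ∩ Divya ∩ Bianca: 08:45-10:30, 14:00-15:30.
Hiro ∩ Aarav ∩ Divya ∩ Bianca ∩ Maria: 08:45-10:30, 14:00-15:15.
So the common availability across everyone is 08:45-10:30, 14:00-15:15.
Summing the common windows: 105 + 75 = 180 minutes.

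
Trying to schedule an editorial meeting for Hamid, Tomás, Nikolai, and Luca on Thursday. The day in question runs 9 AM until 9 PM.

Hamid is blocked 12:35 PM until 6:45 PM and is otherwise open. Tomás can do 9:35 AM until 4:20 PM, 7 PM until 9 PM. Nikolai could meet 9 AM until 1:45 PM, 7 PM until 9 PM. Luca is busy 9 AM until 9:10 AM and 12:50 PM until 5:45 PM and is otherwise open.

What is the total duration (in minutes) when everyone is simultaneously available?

Hamid free: 09:00-12:35, 18:45-21:00 (invert busy blocks within the working day).
Tomás free: 09:35-16:20, 19:00-21:00.
Nikolai free: 09:00-13:45, 19:00-21:00.
Luca free: 09:10-12:50, 17:45-21:00 (invert busy blocks within the working day).
Hamid ∩ Tomás: 09:35-12:35, 19:00-21:00.
Hamid ∩ Tomás ∩ Nikolai: 09:35-12:35, 19:00-21:00.
Hamid ∩ Tomás ∩ Nikolai ∩ Luca: 09:35-12:35, 19:00-21:00.
Those are the intersection windows.
Summing the common windows: 180 + 120 = 300 minutes.

300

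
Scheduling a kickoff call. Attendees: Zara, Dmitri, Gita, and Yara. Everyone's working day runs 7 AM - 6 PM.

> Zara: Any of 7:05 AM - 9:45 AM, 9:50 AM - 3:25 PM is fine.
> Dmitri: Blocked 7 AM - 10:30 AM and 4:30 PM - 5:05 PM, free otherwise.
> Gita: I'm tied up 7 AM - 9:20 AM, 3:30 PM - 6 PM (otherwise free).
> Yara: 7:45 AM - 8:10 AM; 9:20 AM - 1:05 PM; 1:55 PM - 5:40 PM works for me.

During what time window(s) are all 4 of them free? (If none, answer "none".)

Zara free: 07:05-09:45, 09:50-15:25.
Dmitri free: 10:30-16:30, 17:05-18:00 (invert busy blocks within the working day).
Gita free: 09:20-15:30 (invert busy blocks within the working day).
Yara free: 07:45-08:10, 09:20-13:05, 13:55-17:40.
Zara ∩ Dmitri: 10:30-15:25.
Zara ∩ Dmitri ∩ Gita: 10:30-15:25.
Zara ∩ Dmitri ∩ Gita ∩ Yara: 10:30-13:05, 13:55-15:25.
So the common availability across everyone is 10:30-13:05, 13:55-15:25.

10:30-13:05, 13:55-15:25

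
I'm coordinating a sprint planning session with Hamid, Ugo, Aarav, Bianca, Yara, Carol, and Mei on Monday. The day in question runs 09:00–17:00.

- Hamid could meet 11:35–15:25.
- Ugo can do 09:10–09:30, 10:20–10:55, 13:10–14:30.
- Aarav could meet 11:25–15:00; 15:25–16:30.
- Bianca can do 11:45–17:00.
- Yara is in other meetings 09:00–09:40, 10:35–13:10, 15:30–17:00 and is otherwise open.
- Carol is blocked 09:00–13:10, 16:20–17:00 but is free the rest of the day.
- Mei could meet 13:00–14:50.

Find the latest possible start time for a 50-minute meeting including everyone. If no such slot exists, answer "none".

13:40

Hamid free: 11:35-15:25.
Ugo free: 09:10-09:30, 10:20-10:55, 13:10-14:30.
Aarav free: 11:25-15:00, 15:25-16:30.
Bianca free: 11:45-17:00.
Yara free: 09:40-10:35, 13:10-15:30 (invert busy blocks within the working day).
Carol free: 13:10-16:20 (invert busy blocks within the working day).
Mei free: 13:00-14:50.
Hamid ∩ Ugo: 13:10-14:30.
Hamid ∩ Ugo ∩ Aarav: 13:10-14:30.
Hamid ∩ Ugo ∩ Aarav ∩ Bianca: 13:10-14:30.
Hamid ∩ Ugo ∩ Aarav ∩ Bianca ∩ Yara: 13:10-14:30.
Hamid ∩ Ugo ∩ Aarav ∩ Bianca ∩ Yara ∩ Carol: 13:10-14:30.
Hamid ∩ Ugo ∩ Aarav ∩ Bianca ∩ Yara ∩ Carol ∩ Mei: 13:10-14:30.
So the common availability across everyone is 13:10-14:30.
The last common window of at least 50 minutes is 13:10-14:30; a 50-minute meeting can start as late as 13:40 and still end by 14:30.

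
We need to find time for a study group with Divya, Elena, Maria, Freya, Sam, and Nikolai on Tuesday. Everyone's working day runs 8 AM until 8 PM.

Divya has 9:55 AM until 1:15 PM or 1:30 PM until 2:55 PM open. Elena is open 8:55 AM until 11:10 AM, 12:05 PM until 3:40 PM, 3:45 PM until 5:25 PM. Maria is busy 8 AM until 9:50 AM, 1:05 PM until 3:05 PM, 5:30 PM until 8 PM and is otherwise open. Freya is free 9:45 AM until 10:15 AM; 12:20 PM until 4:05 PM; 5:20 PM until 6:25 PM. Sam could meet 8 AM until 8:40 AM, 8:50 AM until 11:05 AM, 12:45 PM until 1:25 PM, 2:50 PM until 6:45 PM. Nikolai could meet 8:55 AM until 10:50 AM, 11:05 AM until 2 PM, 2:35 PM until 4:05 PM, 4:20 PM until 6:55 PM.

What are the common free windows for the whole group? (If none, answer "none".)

09:55-10:15, 12:45-13:05

Divya free: 09:55-13:15, 13:30-14:55.
Elena free: 08:55-11:10, 12:05-15:40, 15:45-17:25.
Maria free: 09:50-13:05, 15:05-17:30 (invert busy blocks within the working day).
Freya free: 09:45-10:15, 12:20-16:05, 17:20-18:25.
Sam free: 08:00-08:40, 08:50-11:05, 12:45-13:25, 14:50-18:45.
Nikolai free: 08:55-10:50, 11:05-14:00, 14:35-16:05, 16:20-18:55.
Divya ∩ Elena: 09:55-11:10, 12:05-13:15, 13:30-14:55.
Divya ∩ Elena ∩ Maria: 09:55-11:10, 12:05-13:05.
Divya ∩ Elena ∩ Maria ∩ Freya: 09:55-10:15, 12:20-13:05.
Divya ∩ Elena ∩ Maria ∩ Freya ∩ Sam: 09:55-10:15, 12:45-13:05.
Divya ∩ Elena ∩ Maria ∩ Freya ∩ Sam ∩ Nikolai: 09:55-10:15, 12:45-13:05.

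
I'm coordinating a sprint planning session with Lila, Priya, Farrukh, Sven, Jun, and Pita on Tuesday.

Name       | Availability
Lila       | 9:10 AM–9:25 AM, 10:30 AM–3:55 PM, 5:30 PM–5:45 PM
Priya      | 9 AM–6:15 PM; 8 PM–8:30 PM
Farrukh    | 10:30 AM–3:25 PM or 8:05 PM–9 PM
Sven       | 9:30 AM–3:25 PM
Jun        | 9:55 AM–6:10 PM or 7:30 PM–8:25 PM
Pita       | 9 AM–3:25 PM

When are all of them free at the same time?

Lila ∩ Priya: 09:10-09:25, 10:30-15:55, 17:30-17:45.
Lila ∩ Priya ∩ Farrukh: 10:30-15:25.
Lila ∩ Priya ∩ Farrukh ∩ Sven: 10:30-15:25.
Lila ∩ Priya ∩ Farrukh ∩ Sven ∩ Jun: 10:30-15:25.
Lila ∩ Priya ∩ Farrukh ∩ Sven ∩ Jun ∩ Pita: 10:30-15:25.
Those are the intersection windows.

10:30-15:25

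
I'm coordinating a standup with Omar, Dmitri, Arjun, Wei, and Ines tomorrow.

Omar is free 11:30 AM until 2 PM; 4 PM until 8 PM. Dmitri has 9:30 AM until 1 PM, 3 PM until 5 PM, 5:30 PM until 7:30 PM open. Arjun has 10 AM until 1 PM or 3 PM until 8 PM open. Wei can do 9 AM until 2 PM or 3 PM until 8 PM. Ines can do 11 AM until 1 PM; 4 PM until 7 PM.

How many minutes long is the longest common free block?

Omar ∩ Dmitri: 11:30-13:00, 16:00-17:00, 17:30-19:30.
Omar ∩ Dmitri ∩ Arjun: 11:30-13:00, 16:00-17:00, 17:30-19:30.
Omar ∩ Dmitri ∩ Arjun ∩ Wei: 11:30-13:00, 16:00-17:00, 17:30-19:30.
Omar ∩ Dmitri ∩ Arjun ∩ Wei ∩ Ines: 11:30-13:00, 16:00-17:00, 17:30-19:00.
The longest is 11:30-13:00 at 90 minutes.

90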